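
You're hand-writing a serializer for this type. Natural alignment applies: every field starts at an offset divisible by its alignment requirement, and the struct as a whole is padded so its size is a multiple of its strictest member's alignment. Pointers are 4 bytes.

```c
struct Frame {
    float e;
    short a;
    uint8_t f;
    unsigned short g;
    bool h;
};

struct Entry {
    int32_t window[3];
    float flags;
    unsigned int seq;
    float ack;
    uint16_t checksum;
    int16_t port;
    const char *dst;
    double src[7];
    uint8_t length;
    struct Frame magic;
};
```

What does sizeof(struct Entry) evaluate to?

104 bytes

Frame: e at 0 (size 4, align 4) → ends 4; a at 4 (size 2, align 2) → ends 6; f at 6 (size 1, align 1) → ends 7; pad 1 to align 2 for g; g at 8 (size 2, align 2) → ends 10; h at 10 (size 1, align 1) → ends 11; tail pad 1 to reach multiple of 4; total 12 bytes, alignment 4
window at 0 (size 12, align 4) → ends 12
flags at 12 (size 4, align 4) → ends 16
seq at 16 (size 4, align 4) → ends 20
ack at 20 (size 4, align 4) → ends 24
checksum at 24 (size 2, align 2) → ends 26
port at 26 (size 2, align 2) → ends 28
dst at 28 (size 4, align 4) → ends 32
src at 32 (size 56, align 8) → ends 88
length at 88 (size 1, align 1) → ends 89
pad 3 to align 4 for magic
magic at 92 (size 12, align 4) → ends 104
total 104 bytes, alignment 8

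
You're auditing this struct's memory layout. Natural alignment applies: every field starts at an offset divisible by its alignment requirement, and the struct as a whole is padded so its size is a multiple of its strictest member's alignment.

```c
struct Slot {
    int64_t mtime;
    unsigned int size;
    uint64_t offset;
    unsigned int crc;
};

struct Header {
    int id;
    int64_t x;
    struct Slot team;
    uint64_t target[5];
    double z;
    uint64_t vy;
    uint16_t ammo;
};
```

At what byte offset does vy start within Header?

Slot: mtime at 0 (size 8, align 8) → ends 8; size at 8 (size 4, align 4) → ends 12; pad 4 to align 8 for offset; offset at 16 (size 8, align 8) → ends 24; crc at 24 (size 4, align 4) → ends 28; tail pad 4 to reach multiple of 8; total 32 bytes, alignment 8
id at 0 (size 4, align 4) → ends 4
pad 4 to align 8 for x
x at 8 (size 8, align 8) → ends 16
team at 16 (size 32, align 8) → ends 48
target at 48 (size 40, align 8) → ends 88
z at 88 (size 8, align 8) → ends 96
vy at 96 (size 8, align 8) → ends 104

96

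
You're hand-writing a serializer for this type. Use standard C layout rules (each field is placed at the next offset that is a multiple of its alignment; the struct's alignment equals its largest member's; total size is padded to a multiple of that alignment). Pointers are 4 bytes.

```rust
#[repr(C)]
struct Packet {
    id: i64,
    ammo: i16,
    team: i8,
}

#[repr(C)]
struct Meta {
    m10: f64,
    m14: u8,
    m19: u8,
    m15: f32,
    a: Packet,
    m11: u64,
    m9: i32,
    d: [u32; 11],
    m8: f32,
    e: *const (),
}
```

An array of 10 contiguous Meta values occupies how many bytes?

Packet: id at 0 (size 8, align 8) → ends 8; ammo at 8 (size 2, align 2) → ends 10; team at 10 (size 1, align 1) → ends 11; tail pad 5 to reach multiple of 8; total 16 bytes, alignment 8
m10 at 0 (size 8, align 8) → ends 8
m14 at 8 (size 1, align 1) → ends 9
m19 at 9 (size 1, align 1) → ends 10
pad 2 to align 4 for m15
m15 at 12 (size 4, align 4) → ends 16
a at 16 (size 16, align 8) → ends 32
m11 at 32 (size 8, align 8) → ends 40
m9 at 40 (size 4, align 4) → ends 44
d at 44 (size 44, align 4) → ends 88
m8 at 88 (size 4, align 4) → ends 92
e at 92 (size 4, align 4) → ends 96
total 96 bytes, alignment 8
array of 10: 10 × 96 = 960

960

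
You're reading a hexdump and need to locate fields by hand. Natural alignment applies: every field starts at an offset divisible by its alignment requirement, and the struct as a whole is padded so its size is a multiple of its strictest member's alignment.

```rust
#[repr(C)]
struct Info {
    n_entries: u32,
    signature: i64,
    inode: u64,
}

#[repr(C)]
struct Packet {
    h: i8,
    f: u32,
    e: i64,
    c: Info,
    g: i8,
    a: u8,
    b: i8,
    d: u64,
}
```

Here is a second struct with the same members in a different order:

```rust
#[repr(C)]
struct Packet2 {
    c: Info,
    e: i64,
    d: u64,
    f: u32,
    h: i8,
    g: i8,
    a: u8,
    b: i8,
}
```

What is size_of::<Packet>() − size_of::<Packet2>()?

Info: n_entries at 0 (size 4, align 4) → ends 4; pad 4 to align 8 for signature; signature at 8 (size 8, align 8) → ends 16; inode at 16 (size 8, align 8) → ends 24; total 24 bytes, alignment 8
h at 0 (size 1, align 1) → ends 1
pad 3 to align 4 for f
f at 4 (size 4, align 4) → ends 8
e at 8 (size 8, align 8) → ends 16
c at 16 (size 24, align 8) → ends 40
g at 40 (size 1, align 1) → ends 41
a at 41 (size 1, align 1) → ends 42
b at 42 (size 1, align 1) → ends 43
pad 5 to align 8 for d
d at 48 (size 8, align 8) → ends 56
total 56 bytes, alignment 8
— Packet2 —
c at 0 (size 24, align 8) → ends 24
e at 24 (size 8, align 8) → ends 32
d at 32 (size 8, align 8) → ends 40
f at 40 (size 4, align 4) → ends 44
h at 44 (size 1, align 1) → ends 45
g at 45 (size 1, align 1) → ends 46
a at 46 (size 1, align 1) → ends 47
b at 47 (size 1, align 1) → ends 48
total 48 bytes, alignment 8
56 − 48 = 8

8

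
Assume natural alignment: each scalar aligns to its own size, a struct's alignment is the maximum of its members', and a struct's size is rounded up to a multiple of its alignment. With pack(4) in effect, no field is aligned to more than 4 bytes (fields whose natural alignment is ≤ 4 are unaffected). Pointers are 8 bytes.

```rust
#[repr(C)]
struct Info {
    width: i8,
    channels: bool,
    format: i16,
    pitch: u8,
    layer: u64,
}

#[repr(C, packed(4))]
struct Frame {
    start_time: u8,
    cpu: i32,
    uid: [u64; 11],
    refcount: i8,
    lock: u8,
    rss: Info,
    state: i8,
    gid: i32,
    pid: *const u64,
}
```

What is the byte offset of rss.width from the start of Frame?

Info: 0..1  width  (1B, 1-aligned); 1..2  channels  (1B, 1-aligned); 2..4  format  (2B, 2-aligned); 4..5  pitch  (1B, 1-aligned); 5..8  -- padding (3B); 8..16  layer  (8B, 8-aligned); sizeof = 16, alignof = 8
0..1  start_time  (1B, 1-aligned)
1..4  -- padding (3B)
4..8  cpu  (4B, 4-aligned)
8..96  uid  (88B, 4-aligned)
96..97  refcount  (1B, 1-aligned)
97..98  lock  (1B, 1-aligned)
98..100  -- padding (2B)
100..116  rss  (16B, 4-aligned)
within Info: width at 0
100 + 0 = 100

100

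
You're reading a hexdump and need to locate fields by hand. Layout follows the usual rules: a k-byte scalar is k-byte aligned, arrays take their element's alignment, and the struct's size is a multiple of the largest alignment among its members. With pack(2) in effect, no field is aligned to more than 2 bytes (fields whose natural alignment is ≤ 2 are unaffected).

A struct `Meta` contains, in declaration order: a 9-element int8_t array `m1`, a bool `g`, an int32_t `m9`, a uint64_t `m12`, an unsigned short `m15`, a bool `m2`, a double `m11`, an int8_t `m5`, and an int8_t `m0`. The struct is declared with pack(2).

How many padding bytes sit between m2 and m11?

0..9  m1  (9B, 1-aligned)
9..10  g  (1B, 1-aligned)
10..14  m9  (4B, 2-aligned)
14..22  m12  (8B, 2-aligned)
22..24  m15  (2B, 2-aligned)
24..25  m2  (1B, 1-aligned)
25..26  -- padding (1B)
26..34  m11  (8B, 2-aligned)

1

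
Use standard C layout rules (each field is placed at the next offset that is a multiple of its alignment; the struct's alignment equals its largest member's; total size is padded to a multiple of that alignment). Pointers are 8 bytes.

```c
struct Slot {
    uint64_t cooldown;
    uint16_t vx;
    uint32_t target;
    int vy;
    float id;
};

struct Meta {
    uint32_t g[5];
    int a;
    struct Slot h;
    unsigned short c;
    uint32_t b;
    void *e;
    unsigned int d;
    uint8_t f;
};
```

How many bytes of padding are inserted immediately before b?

Slot: @0: cooldown [8B, align 8] → 8; @8: vx [2B, align 2] → 10; +2 pad (align 4); @12: target [4B, align 4] → 16; @16: vy [4B, align 4] → 20; @20: id [4B, align 4] → 24; size 24, align 8
@0: g [20B, align 4] → 20
@20: a [4B, align 4] → 24
@24: h [24B, align 8] → 48
@48: c [2B, align 2] → 50
+2 pad (align 4)
@52: b [4B, align 4] → 56

2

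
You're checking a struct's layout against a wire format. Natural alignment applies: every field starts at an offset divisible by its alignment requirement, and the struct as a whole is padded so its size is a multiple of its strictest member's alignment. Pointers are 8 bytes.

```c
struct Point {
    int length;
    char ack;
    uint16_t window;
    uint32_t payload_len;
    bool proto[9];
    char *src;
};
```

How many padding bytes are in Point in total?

@0: length [4B, align 4] → 4
@4: ack [1B, align 1] → 5
+1 pad (align 2)
@6: window [2B, align 2] → 8
@8: payload_len [4B, align 4] → 12
@12: proto [9B, align 1] → 21
+3 pad (align 8)
@24: src [8B, align 8] → 32
size 32, align 8
data bytes 28, size 32 → padding 4

4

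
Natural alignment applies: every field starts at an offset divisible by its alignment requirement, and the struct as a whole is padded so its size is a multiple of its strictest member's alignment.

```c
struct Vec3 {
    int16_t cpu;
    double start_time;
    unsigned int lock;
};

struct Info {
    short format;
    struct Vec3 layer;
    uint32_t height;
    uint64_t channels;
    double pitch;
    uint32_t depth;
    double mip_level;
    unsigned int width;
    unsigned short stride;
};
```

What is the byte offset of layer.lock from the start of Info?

24

Vec3: cpu at 0 (size 2, align 2) → ends 2; pad 6 to align 8 for start_time; start_time at 8 (size 8, align 8) → ends 16; lock at 16 (size 4, align 4) → ends 20; tail pad 4 to reach multiple of 8; total 24 bytes, alignment 8
format at 0 (size 2, align 2) → ends 2
pad 6 to align 8 for layer
layer at 8 (size 24, align 8) → ends 32
within Vec3: lock at 16
8 + 16 = 24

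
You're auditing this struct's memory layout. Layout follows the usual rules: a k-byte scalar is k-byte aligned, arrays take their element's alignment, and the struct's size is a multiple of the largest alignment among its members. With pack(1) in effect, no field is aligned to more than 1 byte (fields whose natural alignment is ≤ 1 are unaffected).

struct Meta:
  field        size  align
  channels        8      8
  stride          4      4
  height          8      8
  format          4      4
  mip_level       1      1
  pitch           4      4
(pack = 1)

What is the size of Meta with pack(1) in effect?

@0: channels [8B, align 1] → 8
@8: stride [4B, align 1] → 12
@12: height [8B, align 1] → 20
@20: format [4B, align 1] → 24
@24: mip_level [1B, align 1] → 25
@25: pitch [4B, align 1] → 29
size 29, align 1

29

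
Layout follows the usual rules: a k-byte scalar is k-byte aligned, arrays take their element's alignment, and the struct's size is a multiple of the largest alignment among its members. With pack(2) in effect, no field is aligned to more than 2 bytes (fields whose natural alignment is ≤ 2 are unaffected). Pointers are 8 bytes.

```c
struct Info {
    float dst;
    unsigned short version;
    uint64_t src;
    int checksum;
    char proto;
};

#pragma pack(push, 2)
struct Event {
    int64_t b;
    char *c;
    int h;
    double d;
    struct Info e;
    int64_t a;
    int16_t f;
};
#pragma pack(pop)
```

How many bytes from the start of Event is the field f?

60

Info: @0: dst [4B, align 4] → 4; @4: version [2B, align 2] → 6; +2 pad (align 8); @8: src [8B, align 8] → 16; @16: checksum [4B, align 4] → 20; @20: proto [1B, align 1] → 21; +3 tail pad (align 8); size 24, align 8
@0: b [8B, align 2] → 8
@8: c [8B, align 2] → 16
@16: h [4B, align 2] → 20
@20: d [8B, align 2] → 28
@28: e [24B, align 2] → 52
@52: a [8B, align 2] → 60
@60: f [2B, align 2] → 62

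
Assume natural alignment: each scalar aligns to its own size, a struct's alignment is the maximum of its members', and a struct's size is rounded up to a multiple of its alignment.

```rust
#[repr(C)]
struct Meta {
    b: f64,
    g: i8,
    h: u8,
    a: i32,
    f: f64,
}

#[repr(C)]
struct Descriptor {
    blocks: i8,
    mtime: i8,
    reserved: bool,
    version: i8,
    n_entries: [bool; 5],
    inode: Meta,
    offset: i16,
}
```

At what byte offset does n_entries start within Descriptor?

4

Meta: b at 0 (size 8, align 8) → ends 8; g at 8 (size 1, align 1) → ends 9; h at 9 (size 1, align 1) → ends 10; pad 2 to align 4 for a; a at 12 (size 4, align 4) → ends 16; f at 16 (size 8, align 8) → ends 24; total 24 bytes, alignment 8
blocks at 0 (size 1, align 1) → ends 1
mtime at 1 (size 1, align 1) → ends 2
reserved at 2 (size 1, align 1) → ends 3
version at 3 (size 1, align 1) → ends 4
n_entries at 4 (size 5, align 1) → ends 9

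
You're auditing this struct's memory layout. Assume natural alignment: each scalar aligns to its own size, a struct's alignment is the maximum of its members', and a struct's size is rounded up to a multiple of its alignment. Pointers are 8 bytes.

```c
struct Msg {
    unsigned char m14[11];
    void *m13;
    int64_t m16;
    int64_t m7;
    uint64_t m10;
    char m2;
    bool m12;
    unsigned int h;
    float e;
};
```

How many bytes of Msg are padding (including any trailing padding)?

11

@0: m14 [11B, align 1] → 11
+5 pad (align 8)
@16: m13 [8B, align 8] → 24
@24: m16 [8B, align 8] → 32
@32: m7 [8B, align 8] → 40
@40: m10 [8B, align 8] → 48
@48: m2 [1B, align 1] → 49
@49: m12 [1B, align 1] → 50
+2 pad (align 4)
@52: h [4B, align 4] → 56
@56: e [4B, align 4] → 60
+4 tail pad (align 8)
size 64, align 8
data bytes 53, size 64 → padding 11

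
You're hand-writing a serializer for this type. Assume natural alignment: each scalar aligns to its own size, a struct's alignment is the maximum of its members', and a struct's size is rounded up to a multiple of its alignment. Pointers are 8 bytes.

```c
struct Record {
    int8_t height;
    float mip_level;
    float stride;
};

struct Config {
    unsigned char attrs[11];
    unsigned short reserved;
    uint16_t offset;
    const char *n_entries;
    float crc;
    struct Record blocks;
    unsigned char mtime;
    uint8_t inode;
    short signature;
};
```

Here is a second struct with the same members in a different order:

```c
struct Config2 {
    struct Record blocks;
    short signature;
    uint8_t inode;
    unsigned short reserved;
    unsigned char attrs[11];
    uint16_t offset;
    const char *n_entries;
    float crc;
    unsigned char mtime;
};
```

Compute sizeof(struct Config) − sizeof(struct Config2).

Record: 0..1  height  (1B, 1-aligned); 1..4  -- padding (3B); 4..8  mip_level  (4B, 4-aligned); 8..12  stride  (4B, 4-aligned); sizeof = 12, alignof = 4
0..11  attrs  (11B, 1-aligned)
11..12  -- padding (1B)
12..14  reserved  (2B, 2-aligned)
14..16  offset  (2B, 2-aligned)
16..24  n_entries  (8B, 8-aligned)
24..28  crc  (4B, 4-aligned)
28..40  blocks  (12B, 4-aligned)
40..41  mtime  (1B, 1-aligned)
41..42  inode  (1B, 1-aligned)
42..44  signature  (2B, 2-aligned)
44..48  -- tail padding (4B)
sizeof = 48, alignof = 8
— Config2 —
0..12  blocks  (12B, 4-aligned)
12..14  signature  (2B, 2-aligned)
14..15  inode  (1B, 1-aligned)
15..16  -- padding (1B)
16..18  reserved  (2B, 2-aligned)
18..29  attrs  (11B, 1-aligned)
29..30  -- padding (1B)
30..32  offset  (2B, 2-aligned)
32..40  n_entries  (8B, 8-aligned)
40..44  crc  (4B, 4-aligned)
44..45  mtime  (1B, 1-aligned)
45..48  -- tail padding (3B)
sizeof = 48, alignof = 8
48 − 48 = 0

0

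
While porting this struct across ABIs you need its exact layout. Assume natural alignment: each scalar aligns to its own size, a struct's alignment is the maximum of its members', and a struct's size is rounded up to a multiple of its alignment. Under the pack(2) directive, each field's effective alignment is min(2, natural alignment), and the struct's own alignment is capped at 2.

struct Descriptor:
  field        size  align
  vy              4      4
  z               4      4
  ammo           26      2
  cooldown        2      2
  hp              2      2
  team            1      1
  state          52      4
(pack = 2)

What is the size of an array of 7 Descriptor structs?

@0: vy [4B, align 2] → 4
@4: z [4B, align 2] → 8
@8: ammo [26B, align 2] → 34
@34: cooldown [2B, align 2] → 36
@36: hp [2B, align 2] → 38
@38: team [1B, align 1] → 39
+1 pad (align 2)
@40: state [52B, align 2] → 92
size 92, align 2
array of 7: 7 × 92 = 644

644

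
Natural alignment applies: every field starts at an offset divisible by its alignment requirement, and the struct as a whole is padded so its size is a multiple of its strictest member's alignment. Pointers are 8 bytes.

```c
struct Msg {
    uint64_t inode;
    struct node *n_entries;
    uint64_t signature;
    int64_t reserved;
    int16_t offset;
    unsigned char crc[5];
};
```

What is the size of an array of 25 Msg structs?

1000

0..8  inode  (8B, 8-aligned)
8..16  n_entries  (8B, 8-aligned)
16..24  signature  (8B, 8-aligned)
24..32  reserved  (8B, 8-aligned)
32..34  offset  (2B, 2-aligned)
34..39  crc  (5B, 1-aligned)
39..40  -- tail padding (1B)
sizeof = 40, alignof = 8
array of 25: 25 × 40 = 1000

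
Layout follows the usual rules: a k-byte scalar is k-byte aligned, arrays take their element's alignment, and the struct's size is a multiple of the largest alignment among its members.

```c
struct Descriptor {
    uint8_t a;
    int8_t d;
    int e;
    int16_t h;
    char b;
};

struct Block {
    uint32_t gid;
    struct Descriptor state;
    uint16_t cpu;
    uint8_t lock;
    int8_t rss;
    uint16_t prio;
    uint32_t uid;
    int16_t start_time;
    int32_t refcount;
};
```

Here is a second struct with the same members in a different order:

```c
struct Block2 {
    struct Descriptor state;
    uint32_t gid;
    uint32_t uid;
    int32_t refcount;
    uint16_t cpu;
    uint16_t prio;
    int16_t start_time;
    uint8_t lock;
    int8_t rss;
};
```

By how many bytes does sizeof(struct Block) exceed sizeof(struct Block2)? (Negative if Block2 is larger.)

4

Descriptor: 0..1  a  (1B, 1-aligned); 1..2  d  (1B, 1-aligned); 2..4  -- padding (2B); 4..8  e  (4B, 4-aligned); 8..10  h  (2B, 2-aligned); 10..11  b  (1B, 1-aligned); 11..12  -- tail padding (1B); sizeof = 12, alignof = 4
0..4  gid  (4B, 4-aligned)
4..16  state  (12B, 4-aligned)
16..18  cpu  (2B, 2-aligned)
18..19  lock  (1B, 1-aligned)
19..20  rss  (1B, 1-aligned)
20..22  prio  (2B, 2-aligned)
22..24  -- padding (2B)
24..28  uid  (4B, 4-aligned)
28..30  start_time  (2B, 2-aligned)
30..32  -- padding (2B)
32..36  refcount  (4B, 4-aligned)
sizeof = 36, alignof = 4
— Block2 —
0..12  state  (12B, 4-aligned)
12..16  gid  (4B, 4-aligned)
16..20  uid  (4B, 4-aligned)
20..24  refcount  (4B, 4-aligned)
24..26  cpu  (2B, 2-aligned)
26..28  prio  (2B, 2-aligned)
28..30  start_time  (2B, 2-aligned)
30..31  lock  (1B, 1-aligned)
31..32  rss  (1B, 1-aligned)
sizeof = 32, alignof = 4
36 − 32 = 4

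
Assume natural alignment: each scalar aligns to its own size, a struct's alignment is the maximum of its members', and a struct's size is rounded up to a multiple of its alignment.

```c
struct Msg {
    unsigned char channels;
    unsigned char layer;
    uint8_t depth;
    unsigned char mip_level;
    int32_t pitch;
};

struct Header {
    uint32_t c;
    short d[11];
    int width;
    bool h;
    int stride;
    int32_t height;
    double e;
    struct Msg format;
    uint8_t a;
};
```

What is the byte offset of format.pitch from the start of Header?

60

Msg: @0: channels [1B, align 1] → 1; @1: layer [1B, align 1] → 2; @2: depth [1B, align 1] → 3; @3: mip_level [1B, align 1] → 4; @4: pitch [4B, align 4] → 8; size 8, align 4
@0: c [4B, align 4] → 4
@4: d [22B, align 2] → 26
+2 pad (align 4)
@28: width [4B, align 4] → 32
@32: h [1B, align 1] → 33
+3 pad (align 4)
@36: stride [4B, align 4] → 40
@40: height [4B, align 4] → 44
+4 pad (align 8)
@48: e [8B, align 8] → 56
@56: format [8B, align 4] → 64
within Msg: pitch at 4
56 + 4 = 60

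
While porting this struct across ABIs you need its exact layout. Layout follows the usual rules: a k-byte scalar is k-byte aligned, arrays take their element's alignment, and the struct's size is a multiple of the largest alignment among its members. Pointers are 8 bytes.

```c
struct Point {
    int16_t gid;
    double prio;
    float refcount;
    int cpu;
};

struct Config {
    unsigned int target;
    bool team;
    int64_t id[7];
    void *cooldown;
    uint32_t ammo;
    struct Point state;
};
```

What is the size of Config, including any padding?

104 bytes

Point: gid at 0 (size 2, align 2) → ends 2; pad 6 to align 8 for prio; prio at 8 (size 8, align 8) → ends 16; refcount at 16 (size 4, align 4) → ends 20; cpu at 20 (size 4, align 4) → ends 24; total 24 bytes, alignment 8
target at 0 (size 4, align 4) → ends 4
team at 4 (size 1, align 1) → ends 5
pad 3 to align 8 for id
id at 8 (size 56, align 8) → ends 64
cooldown at 64 (size 8, align 8) → ends 72
ammo at 72 (size 4, align 4) → ends 76
pad 4 to align 8 for state
state at 80 (size 24, align 8) → ends 104
total 104 bytes, alignment 8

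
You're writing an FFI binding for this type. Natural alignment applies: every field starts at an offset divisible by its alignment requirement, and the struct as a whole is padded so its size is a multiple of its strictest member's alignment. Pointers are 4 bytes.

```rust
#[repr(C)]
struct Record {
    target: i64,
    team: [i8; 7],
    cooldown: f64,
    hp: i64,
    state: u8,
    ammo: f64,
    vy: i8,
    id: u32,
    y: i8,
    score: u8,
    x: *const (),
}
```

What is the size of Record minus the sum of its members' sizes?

13

target at 0 (size 8, align 8) → ends 8
team at 8 (size 7, align 1) → ends 15
pad 1 to align 8 for cooldown
cooldown at 16 (size 8, align 8) → ends 24
hp at 24 (size 8, align 8) → ends 32
state at 32 (size 1, align 1) → ends 33
pad 7 to align 8 for ammo
ammo at 40 (size 8, align 8) → ends 48
vy at 48 (size 1, align 1) → ends 49
pad 3 to align 4 for id
id at 52 (size 4, align 4) → ends 56
y at 56 (size 1, align 1) → ends 57
score at 57 (size 1, align 1) → ends 58
pad 2 to align 4 for x
x at 60 (size 4, align 4) → ends 64
total 64 bytes, alignment 8
data bytes 51, size 64 → padding 13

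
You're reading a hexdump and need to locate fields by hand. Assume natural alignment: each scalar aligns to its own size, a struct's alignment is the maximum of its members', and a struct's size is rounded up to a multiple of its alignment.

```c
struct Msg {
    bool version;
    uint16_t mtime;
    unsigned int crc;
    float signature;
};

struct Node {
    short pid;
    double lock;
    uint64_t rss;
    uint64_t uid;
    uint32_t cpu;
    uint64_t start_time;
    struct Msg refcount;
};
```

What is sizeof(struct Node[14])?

896

Msg: @0: version [1B, align 1] → 1; +1 pad (align 2); @2: mtime [2B, align 2] → 4; @4: crc [4B, align 4] → 8; @8: signature [4B, align 4] → 12; size 12, align 4
@0: pid [2B, align 2] → 2
+6 pad (align 8)
@8: lock [8B, align 8] → 16
@16: rss [8B, align 8] → 24
@24: uid [8B, align 8] → 32
@32: cpu [4B, align 4] → 36
+4 pad (align 8)
@40: start_time [8B, align 8] → 48
@48: refcount [12B, align 4] → 60
+4 tail pad (align 8)
size 64, align 8
array of 14: 14 × 64 = 896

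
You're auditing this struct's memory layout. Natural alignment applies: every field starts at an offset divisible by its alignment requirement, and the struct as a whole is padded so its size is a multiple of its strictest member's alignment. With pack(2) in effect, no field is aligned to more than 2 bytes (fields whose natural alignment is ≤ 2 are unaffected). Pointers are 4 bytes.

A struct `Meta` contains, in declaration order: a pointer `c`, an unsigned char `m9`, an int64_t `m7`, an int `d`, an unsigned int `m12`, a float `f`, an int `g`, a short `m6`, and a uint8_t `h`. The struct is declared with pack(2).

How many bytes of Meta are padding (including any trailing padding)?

c at 0 (size 4, align 2) → ends 4
m9 at 4 (size 1, align 1) → ends 5
pad 1 to align 2 for m7
m7 at 6 (size 8, align 2) → ends 14
d at 14 (size 4, align 2) → ends 18
m12 at 18 (size 4, align 2) → ends 22
f at 22 (size 4, align 2) → ends 26
g at 26 (size 4, align 2) → ends 30
m6 at 30 (size 2, align 2) → ends 32
h at 32 (size 1, align 1) → ends 33
tail pad 1 to reach multiple of 2
total 34 bytes, alignment 2
data bytes 32, size 34 → padding 2

2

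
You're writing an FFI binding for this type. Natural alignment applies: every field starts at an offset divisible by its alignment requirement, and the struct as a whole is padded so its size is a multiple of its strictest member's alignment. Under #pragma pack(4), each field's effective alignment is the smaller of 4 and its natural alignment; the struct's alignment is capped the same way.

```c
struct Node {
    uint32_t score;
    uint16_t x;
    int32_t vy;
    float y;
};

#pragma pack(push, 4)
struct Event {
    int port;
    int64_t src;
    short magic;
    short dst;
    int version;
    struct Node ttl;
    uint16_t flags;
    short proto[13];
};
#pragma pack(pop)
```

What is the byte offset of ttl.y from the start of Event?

32

Node: score at 0 (size 4, align 4) → ends 4; x at 4 (size 2, align 2) → ends 6; pad 2 to align 4 for vy; vy at 8 (size 4, align 4) → ends 12; y at 12 (size 4, align 4) → ends 16; total 16 bytes, alignment 4
port at 0 (size 4, align 4) → ends 4
src at 4 (size 8, align 4) → ends 12
magic at 12 (size 2, align 2) → ends 14
dst at 14 (size 2, align 2) → ends 16
version at 16 (size 4, align 4) → ends 20
ttl at 20 (size 16, align 4) → ends 36
within Node: y at 12
20 + 12 = 32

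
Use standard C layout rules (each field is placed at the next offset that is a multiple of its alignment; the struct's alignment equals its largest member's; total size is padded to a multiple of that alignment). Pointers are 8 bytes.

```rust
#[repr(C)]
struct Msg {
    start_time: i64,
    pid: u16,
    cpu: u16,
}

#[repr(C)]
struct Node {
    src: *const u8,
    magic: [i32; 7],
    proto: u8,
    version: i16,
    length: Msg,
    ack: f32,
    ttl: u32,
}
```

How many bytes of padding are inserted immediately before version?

Msg: 0..8  start_time  (8B, 8-aligned); 8..10  pid  (2B, 2-aligned); 10..12  cpu  (2B, 2-aligned); 12..16  -- tail padding (4B); sizeof = 16, alignof = 8
0..8  src  (8B, 8-aligned)
8..36  magic  (28B, 4-aligned)
36..37  proto  (1B, 1-aligned)
37..38  -- padding (1B)
38..40  version  (2B, 2-aligned)

1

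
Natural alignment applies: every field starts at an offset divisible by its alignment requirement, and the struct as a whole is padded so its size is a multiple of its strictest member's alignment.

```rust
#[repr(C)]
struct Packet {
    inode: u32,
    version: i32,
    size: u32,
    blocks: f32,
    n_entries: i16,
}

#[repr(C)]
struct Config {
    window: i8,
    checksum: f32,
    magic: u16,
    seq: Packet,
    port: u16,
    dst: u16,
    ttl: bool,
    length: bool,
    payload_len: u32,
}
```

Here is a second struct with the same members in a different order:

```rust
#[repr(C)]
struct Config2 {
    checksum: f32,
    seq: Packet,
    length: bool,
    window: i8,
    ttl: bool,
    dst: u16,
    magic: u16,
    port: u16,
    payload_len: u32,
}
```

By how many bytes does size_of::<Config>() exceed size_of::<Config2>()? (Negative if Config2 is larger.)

Packet: @0: inode [4B, align 4] → 4; @4: version [4B, align 4] → 8; @8: size [4B, align 4] → 12; @12: blocks [4B, align 4] → 16; @16: n_entries [2B, align 2] → 18; +2 tail pad (align 4); size 20, align 4
@0: window [1B, align 1] → 1
+3 pad (align 4)
@4: checksum [4B, align 4] → 8
@8: magic [2B, align 2] → 10
+2 pad (align 4)
@12: seq [20B, align 4] → 32
@32: port [2B, align 2] → 34
@34: dst [2B, align 2] → 36
@36: ttl [1B, align 1] → 37
@37: length [1B, align 1] → 38
+2 pad (align 4)
@40: payload_len [4B, align 4] → 44
size 44, align 4
— Config2 —
@0: checksum [4B, align 4] → 4
@4: seq [20B, align 4] → 24
@24: length [1B, align 1] → 25
@25: window [1B, align 1] → 26
@26: ttl [1B, align 1] → 27
+1 pad (align 2)
@28: dst [2B, align 2] → 30
@30: magic [2B, align 2] → 32
@32: port [2B, align 2] → 34
+2 pad (align 4)
@36: payload_len [4B, align 4] → 40
size 40, align 4
44 − 40 = 4

4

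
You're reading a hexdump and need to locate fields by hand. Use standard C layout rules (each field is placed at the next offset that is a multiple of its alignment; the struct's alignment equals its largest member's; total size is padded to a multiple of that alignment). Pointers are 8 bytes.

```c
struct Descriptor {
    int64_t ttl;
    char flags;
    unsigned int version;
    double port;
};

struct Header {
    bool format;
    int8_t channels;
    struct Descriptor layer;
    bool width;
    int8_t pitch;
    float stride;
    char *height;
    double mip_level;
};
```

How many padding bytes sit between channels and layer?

6

Descriptor: @0: ttl [8B, align 8] → 8; @8: flags [1B, align 1] → 9; +3 pad (align 4); @12: version [4B, align 4] → 16; @16: port [8B, align 8] → 24; size 24, align 8
@0: format [1B, align 1] → 1
@1: channels [1B, align 1] → 2
+6 pad (align 8)
@8: layer [24B, align 8] → 32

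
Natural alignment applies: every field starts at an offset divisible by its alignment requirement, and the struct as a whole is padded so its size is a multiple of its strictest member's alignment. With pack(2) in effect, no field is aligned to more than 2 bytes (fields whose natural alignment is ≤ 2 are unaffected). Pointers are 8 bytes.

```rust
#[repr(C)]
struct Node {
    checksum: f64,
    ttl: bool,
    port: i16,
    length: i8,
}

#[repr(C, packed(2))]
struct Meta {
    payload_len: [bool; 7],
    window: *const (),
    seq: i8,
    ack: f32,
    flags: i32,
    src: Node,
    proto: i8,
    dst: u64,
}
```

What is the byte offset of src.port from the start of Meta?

Node: 0..8  checksum  (8B, 8-aligned); 8..9  ttl  (1B, 1-aligned); 9..10  -- padding (1B); 10..12  port  (2B, 2-aligned); 12..13  length  (1B, 1-aligned); 13..16  -- tail padding (3B); sizeof = 16, alignof = 8
0..7  payload_len  (7B, 1-aligned)
7..8  -- padding (1B)
8..16  window  (8B, 2-aligned)
16..17  seq  (1B, 1-aligned)
17..18  -- padding (1B)
18..22  ack  (4B, 2-aligned)
22..26  flags  (4B, 2-aligned)
26..42  src  (16B, 2-aligned)
within Node: port at 10
26 + 10 = 36

36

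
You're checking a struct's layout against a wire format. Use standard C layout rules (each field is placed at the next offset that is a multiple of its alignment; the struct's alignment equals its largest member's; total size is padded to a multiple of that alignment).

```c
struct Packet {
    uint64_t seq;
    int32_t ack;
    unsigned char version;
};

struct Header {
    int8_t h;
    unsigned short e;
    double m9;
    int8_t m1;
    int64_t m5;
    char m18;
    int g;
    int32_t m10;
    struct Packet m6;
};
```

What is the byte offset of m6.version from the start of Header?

60

Packet: @0: seq [8B, align 8] → 8; @8: ack [4B, align 4] → 12; @12: version [1B, align 1] → 13; +3 tail pad (align 8); size 16, align 8
@0: h [1B, align 1] → 1
+1 pad (align 2)
@2: e [2B, align 2] → 4
+4 pad (align 8)
@8: m9 [8B, align 8] → 16
@16: m1 [1B, align 1] → 17
+7 pad (align 8)
@24: m5 [8B, align 8] → 32
@32: m18 [1B, align 1] → 33
+3 pad (align 4)
@36: g [4B, align 4] → 40
@40: m10 [4B, align 4] → 44
+4 pad (align 8)
@48: m6 [16B, align 8] → 64
within Packet: version at 12
48 + 12 = 60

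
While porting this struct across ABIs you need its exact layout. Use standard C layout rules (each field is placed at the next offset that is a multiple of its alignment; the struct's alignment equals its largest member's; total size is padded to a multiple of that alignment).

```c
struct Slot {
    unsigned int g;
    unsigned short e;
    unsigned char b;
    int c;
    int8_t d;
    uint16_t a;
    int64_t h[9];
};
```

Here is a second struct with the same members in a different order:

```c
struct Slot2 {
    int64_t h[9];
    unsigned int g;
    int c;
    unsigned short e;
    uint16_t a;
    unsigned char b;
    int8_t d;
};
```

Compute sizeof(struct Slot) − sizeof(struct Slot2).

@0: g [4B, align 4] → 4
@4: e [2B, align 2] → 6
@6: b [1B, align 1] → 7
+1 pad (align 4)
@8: c [4B, align 4] → 12
@12: d [1B, align 1] → 13
+1 pad (align 2)
@14: a [2B, align 2] → 16
@16: h [72B, align 8] → 88
size 88, align 8
— Slot2 —
@0: h [72B, align 8] → 72
@72: g [4B, align 4] → 76
@76: c [4B, align 4] → 80
@80: e [2B, align 2] → 82
@82: a [2B, align 2] → 84
@84: b [1B, align 1] → 85
@85: d [1B, align 1] → 86
+2 tail pad (align 8)
size 88, align 8
88 − 88 = 0

0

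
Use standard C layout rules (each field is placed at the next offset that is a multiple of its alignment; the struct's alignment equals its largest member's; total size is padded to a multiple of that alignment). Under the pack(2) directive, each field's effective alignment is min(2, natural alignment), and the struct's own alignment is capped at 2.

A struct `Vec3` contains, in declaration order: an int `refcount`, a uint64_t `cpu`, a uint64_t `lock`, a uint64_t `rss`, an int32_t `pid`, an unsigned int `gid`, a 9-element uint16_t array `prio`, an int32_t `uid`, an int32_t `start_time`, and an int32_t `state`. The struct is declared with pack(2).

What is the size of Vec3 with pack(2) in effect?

@0: refcount [4B, align 2] → 4
@4: cpu [8B, align 2] → 12
@12: lock [8B, align 2] → 20
@20: rss [8B, align 2] → 28
@28: pid [4B, align 2] → 32
@32: gid [4B, align 2] → 36
@36: prio [18B, align 2] → 54
@54: uid [4B, align 2] → 58
@58: start_time [4B, align 2] → 62
@62: state [4B, align 2] → 66
size 66, align 2

66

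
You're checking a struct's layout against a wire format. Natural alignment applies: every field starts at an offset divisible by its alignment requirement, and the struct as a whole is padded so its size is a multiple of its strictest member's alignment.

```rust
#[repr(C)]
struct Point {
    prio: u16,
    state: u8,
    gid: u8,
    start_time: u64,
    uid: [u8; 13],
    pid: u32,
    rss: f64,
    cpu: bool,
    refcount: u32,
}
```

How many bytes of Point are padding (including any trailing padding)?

prio at 0 (size 2, align 2) → ends 2
state at 2 (size 1, align 1) → ends 3
gid at 3 (size 1, align 1) → ends 4
pad 4 to align 8 for start_time
start_time at 8 (size 8, align 8) → ends 16
uid at 16 (size 13, align 1) → ends 29
pad 3 to align 4 for pid
pid at 32 (size 4, align 4) → ends 36
pad 4 to align 8 for rss
rss at 40 (size 8, align 8) → ends 48
cpu at 48 (size 1, align 1) → ends 49
pad 3 to align 4 for refcount
refcount at 52 (size 4, align 4) → ends 56
total 56 bytes, alignment 8
data bytes 42, size 56 → padding 14

14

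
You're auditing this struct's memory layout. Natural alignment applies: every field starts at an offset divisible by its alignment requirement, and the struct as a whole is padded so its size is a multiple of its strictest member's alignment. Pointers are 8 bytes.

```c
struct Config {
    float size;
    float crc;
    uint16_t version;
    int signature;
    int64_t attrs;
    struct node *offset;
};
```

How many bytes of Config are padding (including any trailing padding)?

2

0..4  size  (4B, 4-aligned)
4..8  crc  (4B, 4-aligned)
8..10  version  (2B, 2-aligned)
10..12  -- padding (2B)
12..16  signature  (4B, 4-aligned)
16..24  attrs  (8B, 8-aligned)
24..32  offset  (8B, 8-aligned)
sizeof = 32, alignof = 8
data bytes 30, size 32 → padding 2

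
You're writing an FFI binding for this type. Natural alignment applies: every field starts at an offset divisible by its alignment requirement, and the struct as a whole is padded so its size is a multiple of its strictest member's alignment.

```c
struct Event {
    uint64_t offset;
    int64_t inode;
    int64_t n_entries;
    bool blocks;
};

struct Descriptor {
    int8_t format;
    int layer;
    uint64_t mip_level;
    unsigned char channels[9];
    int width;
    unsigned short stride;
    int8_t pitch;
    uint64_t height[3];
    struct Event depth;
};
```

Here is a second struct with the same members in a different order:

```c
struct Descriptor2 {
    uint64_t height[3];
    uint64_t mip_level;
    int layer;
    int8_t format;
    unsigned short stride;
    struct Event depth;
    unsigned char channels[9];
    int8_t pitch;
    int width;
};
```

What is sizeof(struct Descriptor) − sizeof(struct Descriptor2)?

Event: @0: offset [8B, align 8] → 8; @8: inode [8B, align 8] → 16; @16: n_entries [8B, align 8] → 24; @24: blocks [1B, align 1] → 25; +7 tail pad (align 8); size 32, align 8
@0: format [1B, align 1] → 1
+3 pad (align 4)
@4: layer [4B, align 4] → 8
@8: mip_level [8B, align 8] → 16
@16: channels [9B, align 1] → 25
+3 pad (align 4)
@28: width [4B, align 4] → 32
@32: stride [2B, align 2] → 34
@34: pitch [1B, align 1] → 35
+5 pad (align 8)
@40: height [24B, align 8] → 64
@64: depth [32B, align 8] → 96
size 96, align 8
— Descriptor2 —
@0: height [24B, align 8] → 24
@24: mip_level [8B, align 8] → 32
@32: layer [4B, align 4] → 36
@36: format [1B, align 1] → 37
+1 pad (align 2)
@38: stride [2B, align 2] → 40
@40: depth [32B, align 8] → 72
@72: channels [9B, align 1] → 81
@81: pitch [1B, align 1] → 82
+2 pad (align 4)
@84: width [4B, align 4] → 88
size 88, align 8
96 − 88 = 8

8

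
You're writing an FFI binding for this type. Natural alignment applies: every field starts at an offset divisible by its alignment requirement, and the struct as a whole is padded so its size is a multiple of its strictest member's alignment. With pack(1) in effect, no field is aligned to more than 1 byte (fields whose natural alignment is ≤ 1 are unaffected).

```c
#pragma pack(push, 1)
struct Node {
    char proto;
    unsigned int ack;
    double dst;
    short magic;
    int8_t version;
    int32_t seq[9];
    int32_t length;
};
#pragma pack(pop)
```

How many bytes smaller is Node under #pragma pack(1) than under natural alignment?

8

natural layout:
  @0: proto [1B, align 1] → 1
  +3 pad (align 4)
  @4: ack [4B, align 4] → 8
  @8: dst [8B, align 8] → 16
  @16: magic [2B, align 2] → 18
  @18: version [1B, align 1] → 19
  +1 pad (align 4)
  @20: seq [36B, align 4] → 56
  @56: length [4B, align 4] → 60
  +4 tail pad (align 8)
  size 64, align 8
packed(1) layout:
  @0: proto [1B, align 1] → 1
  @1: ack [4B, align 1] → 5
  @5: dst [8B, align 1] → 13
  @13: magic [2B, align 1] → 15
  @15: version [1B, align 1] → 16
  @16: seq [36B, align 1] → 52
  @52: length [4B, align 1] → 56
  size 56, align 1
64 − 56 = 8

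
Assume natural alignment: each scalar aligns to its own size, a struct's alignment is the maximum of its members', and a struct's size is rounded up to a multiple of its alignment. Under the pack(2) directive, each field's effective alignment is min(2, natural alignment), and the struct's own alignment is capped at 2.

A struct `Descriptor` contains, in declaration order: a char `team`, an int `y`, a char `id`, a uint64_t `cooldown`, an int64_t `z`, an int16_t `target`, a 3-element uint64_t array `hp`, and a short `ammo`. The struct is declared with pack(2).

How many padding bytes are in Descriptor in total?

team at 0 (size 1, align 1) → ends 1
pad 1 to align 2 for y
y at 2 (size 4, align 2) → ends 6
id at 6 (size 1, align 1) → ends 7
pad 1 to align 2 for cooldown
cooldown at 8 (size 8, align 2) → ends 16
z at 16 (size 8, align 2) → ends 24
target at 24 (size 2, align 2) → ends 26
hp at 26 (size 24, align 2) → ends 50
ammo at 50 (size 2, align 2) → ends 52
total 52 bytes, alignment 2
data bytes 50, size 52 → padding 2

2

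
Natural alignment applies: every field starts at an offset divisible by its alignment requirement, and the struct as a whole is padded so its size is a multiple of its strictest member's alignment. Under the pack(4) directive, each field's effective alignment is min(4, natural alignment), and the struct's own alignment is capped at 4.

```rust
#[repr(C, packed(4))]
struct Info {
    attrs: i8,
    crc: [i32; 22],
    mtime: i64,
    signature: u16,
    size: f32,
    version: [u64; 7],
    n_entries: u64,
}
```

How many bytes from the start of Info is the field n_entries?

164

@0: attrs [1B, align 1] → 1
+3 pad (align 4)
@4: crc [88B, align 4] → 92
@92: mtime [8B, align 4] → 100
@100: signature [2B, align 2] → 102
+2 pad (align 4)
@104: size [4B, align 4] → 108
@108: version [56B, align 4] → 164
@164: n_entries [8B, align 4] → 172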